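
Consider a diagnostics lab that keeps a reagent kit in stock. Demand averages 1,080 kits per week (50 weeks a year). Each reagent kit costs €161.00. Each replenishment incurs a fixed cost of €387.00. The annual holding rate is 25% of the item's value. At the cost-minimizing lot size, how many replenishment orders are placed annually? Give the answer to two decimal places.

N ≈ 52.99 orders per year

Annual demand D = 1,080 × 50 = 54,000.
Holding cost H = 0.25 × €161.00 = €40.2500 per unit per year.
The optimal lot size = √(2DS/H) = √(2 × 54,000 × 387 / 40.25) ≈ 1019.02.
Orders per year = D / Q* = 54,000 / 1019.02 ≈ 52.992.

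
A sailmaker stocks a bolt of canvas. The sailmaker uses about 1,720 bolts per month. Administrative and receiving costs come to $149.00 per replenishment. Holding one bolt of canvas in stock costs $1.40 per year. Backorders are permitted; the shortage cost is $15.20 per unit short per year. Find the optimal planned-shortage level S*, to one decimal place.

Annual demand D = 1,720 × 12 = 20,640.
With planned backorders, Q* = √(2DS/H) · √((H+B)/B).
√(2DS/H) = √(2 × 20,640 × 149 / 1.4) = 2096.037.
√((H+B)/B) = √((1.4+15.2)/15.2) = 1.0450.
Q* ≈ 2190.439.
S* = Q* · H/(H+B) = 2190.439 × 1.4/16.6 ≈ 184.736.

S* ≈ 184.7 bolts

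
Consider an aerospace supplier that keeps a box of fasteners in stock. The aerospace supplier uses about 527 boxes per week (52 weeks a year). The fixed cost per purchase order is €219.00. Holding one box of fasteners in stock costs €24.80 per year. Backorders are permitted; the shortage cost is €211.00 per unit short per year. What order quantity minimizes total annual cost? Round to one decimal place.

Q* ≈ 735.4 boxes

Annual demand D = 527 × 52 = 27,404.
With planned backorders, Q* = √(2DS/H) · √((H+B)/B).
√(2DS/H) = √(2 × 27,404 × 219 / 24.8) = 695.694.
√((H+B)/B) = √((24.8+211)/211) = 1.0571.
Q* ≈ 735.443.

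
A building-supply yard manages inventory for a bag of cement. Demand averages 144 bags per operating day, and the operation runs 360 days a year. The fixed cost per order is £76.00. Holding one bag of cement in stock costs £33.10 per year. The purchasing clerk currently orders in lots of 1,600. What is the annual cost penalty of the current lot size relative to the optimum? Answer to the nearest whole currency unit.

Annual demand D = 144 × 360 = 51,840.
EOQ = √(2DS/H) = √(2 × 51,840 × 76 / 33.1) ≈ 487.91.
Cost at Q* = (D/Q*)S + (Q*/2)H = √(2DSH) ≈ £16,149.84.
Cost at Q = 1,600: (51,840/1,600)×76 + (1,600/2)×33.1 = £2,462.40 + £26,480.00 = £28,942.40.
Excess = £28,942.40 − £16,149.84 = £12,792.56.

Extra cost ≈ £12,793 per year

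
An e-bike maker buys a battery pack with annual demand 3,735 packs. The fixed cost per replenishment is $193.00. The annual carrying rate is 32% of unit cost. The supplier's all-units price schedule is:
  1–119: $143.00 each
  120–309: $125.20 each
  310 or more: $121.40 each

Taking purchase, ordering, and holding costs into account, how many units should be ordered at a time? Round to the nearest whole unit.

Holding cost per unit per year at price C is H = 0.32·C.
Evaluate total cost at each tier's feasible EOQ or, if the EOQ is below the tier, at the tier's minimum quantity.
Tier 1 ($143.00): EOQ = 177.5 exceeds tier's upper bound 119, so this tier is dominated.
EOQ at $125.20 = 189.7 (feasible in tier 2): TC = 3,735×$125.20 + (3,735/189.7)×193 + (189.7/2)×0.32×$125.20 = $475,222.04.
EOQ at $121.40 = 192.6 < 310, so use break Q=310: TC = 3,735×$121.40 + (3,735/310.0)×193 + (310.0/2)×0.32×$121.40 = $461,775.78.
Lowest total cost is $461,775.78 at Q = 310.0.

Q* ≈ 310 packs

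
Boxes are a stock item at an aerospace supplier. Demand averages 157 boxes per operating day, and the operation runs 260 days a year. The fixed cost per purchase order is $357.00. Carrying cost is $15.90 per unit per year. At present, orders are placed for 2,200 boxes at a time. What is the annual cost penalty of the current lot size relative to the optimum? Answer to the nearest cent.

Annual demand D = 157 × 260 = 40,820.
EOQ = √(2DS/H) = √(2 × 40,820 × 357 / 15.9) ≈ 1353.90.
Cost at Q* = (D/Q*)S + (Q*/2)H = √(2DSH) ≈ $21,527.03.
Cost at Q = 2,200: (40,820/2,200)×357 + (2,200/2)×15.9 = $6,623.97 + $17,490.00 = $24,113.97.
Excess = $24,113.97 − $21,527.03 = $2,586.94.

Extra cost ≈ $2,586.94 per year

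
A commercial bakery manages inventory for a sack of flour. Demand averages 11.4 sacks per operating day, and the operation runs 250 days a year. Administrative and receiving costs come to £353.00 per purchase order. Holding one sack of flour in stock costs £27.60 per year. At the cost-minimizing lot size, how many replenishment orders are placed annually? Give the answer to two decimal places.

N ≈ 10.56 orders per year

Annual demand D = 11.4 × 250 = 2,850.
EOQ = √(2DS/H) = √(2 × 2,850 × 353 / 27.6) ≈ 270.00.
Orders per year = D / Q* = 2,850 / 270.00 ≈ 10.555.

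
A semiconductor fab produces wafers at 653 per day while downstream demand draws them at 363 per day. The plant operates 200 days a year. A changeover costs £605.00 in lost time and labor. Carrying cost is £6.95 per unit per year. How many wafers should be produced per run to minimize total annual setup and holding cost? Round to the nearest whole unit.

Annual demand D = 363 × 200 = 72,600.
Production build-up factor (1 − d/p) = 1 − 363/653 = 0.4441.
Q* = √(2DS / (H(1 − d/p))) = √(2 × 72,600 × 605 / (6.95 × 0.4441)).
= √(87,846,000 / 3.0865) ≈ 5334.899.

Q* ≈ 5,335 wafers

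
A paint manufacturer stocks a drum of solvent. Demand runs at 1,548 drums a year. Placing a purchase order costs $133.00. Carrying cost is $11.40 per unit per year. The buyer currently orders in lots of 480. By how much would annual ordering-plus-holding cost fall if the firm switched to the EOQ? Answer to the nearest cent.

EOQ = √(2DS/H) = √(2 × 1,548 × 133 / 11.4) ≈ 190.05.
Cost at Q* = (D/Q*)S + (Q*/2)H = √(2DSH) ≈ $2,166.60.
Cost at Q = 480: (1,548/480)×133 + (480/2)×11.4 = $428.93 + $2,736.00 = $3,164.93.
Excess = $3,164.93 − $2,166.60 = $998.33.

Extra cost ≈ $998.33 per year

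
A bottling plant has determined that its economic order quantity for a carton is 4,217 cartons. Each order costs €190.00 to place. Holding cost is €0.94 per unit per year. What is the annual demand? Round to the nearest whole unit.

Squaring Q* = √(2DS/H) gives Q*² = 2DS/H.
From Q* = √(2DS/H): D = Q*²H / (2S) = 4,217² × 0.94 / (2 × 190) = 43989.746.

D ≈ 43,990 cartons per year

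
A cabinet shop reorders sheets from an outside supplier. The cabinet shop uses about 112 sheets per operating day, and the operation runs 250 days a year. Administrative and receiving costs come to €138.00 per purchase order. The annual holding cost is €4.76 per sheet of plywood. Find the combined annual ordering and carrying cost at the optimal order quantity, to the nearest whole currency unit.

Annual demand D = 112 × 250 = 28,000.
EOQ = √(2DS/H) = √(2 × 28,000 × 138 / 4.76) ≈ 1274.18.
At the optimum the two cost components are equal, so total cost = 2·(Q*/2)H = Q*·H.
Minimum total = √(2DSH) = √(2 × 28,000 × 138 × 4.76) ≈ 6065.087.

TC* ≈ €6,065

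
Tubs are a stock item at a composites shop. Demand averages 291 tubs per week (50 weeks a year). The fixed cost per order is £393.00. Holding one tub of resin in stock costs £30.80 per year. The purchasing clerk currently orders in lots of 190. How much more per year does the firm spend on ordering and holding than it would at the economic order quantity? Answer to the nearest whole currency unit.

Extra cost ≈ £14,254 per year

Annual demand D = 291 × 50 = 14,550.
EOQ = √(2DS/H) = √(2 × 14,550 × 393 / 30.8) ≈ 609.35.
Cost at Q* = (D/Q*)S + (Q*/2)H = √(2DSH) ≈ £18,768.01.
Cost at Q = 190: (14,550/190)×393 + (190/2)×30.8 = £30,095.53 + £2,926.00 = £33,021.53.
Excess = £33,021.53 − £18,768.01 = £14,253.52.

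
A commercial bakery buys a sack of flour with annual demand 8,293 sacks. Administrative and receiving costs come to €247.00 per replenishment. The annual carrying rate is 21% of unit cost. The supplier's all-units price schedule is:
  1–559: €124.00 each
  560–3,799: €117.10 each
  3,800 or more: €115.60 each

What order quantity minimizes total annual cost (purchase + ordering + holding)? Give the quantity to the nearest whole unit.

Holding cost per unit per year at price C is H = 0.21·C.
Candidates are each tier's EOQ (if it falls in that tier) and each price-break quantity.
EOQ at €124.00 = 396.6 (feasible in tier 1): TC = 8,293×€124.00 + (8,293/396.6)×247 + (396.6/2)×0.21×€124.00 = €1,038,660.56.
EOQ at €117.10 = 408.2 < 560, so use break Q=560: TC = 8,293×€117.10 + (8,293/560.0)×247 + (560.0/2)×0.21×€117.10 = €981,653.59.
EOQ at €115.60 = 410.8 < 3800, so use break Q=3800: TC = 8,293×€115.60 + (8,293/3800.0)×247 + (3800.0/2)×0.21×€115.60 = €1,005,334.24.
Lowest total cost is €981,653.59 at Q = 560.0.

Q* ≈ 560 sacks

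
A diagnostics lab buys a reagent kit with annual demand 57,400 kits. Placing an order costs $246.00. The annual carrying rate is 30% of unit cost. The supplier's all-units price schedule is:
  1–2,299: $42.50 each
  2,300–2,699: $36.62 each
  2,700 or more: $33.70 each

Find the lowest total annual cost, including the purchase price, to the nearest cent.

TC* ≈ $1,953,258.28

Holding cost per unit per year at price C is H = 0.30·C.
For each price level, check whether its EOQ is feasible; otherwise the best quantity at that price is the breakpoint.
EOQ at $42.50 = 1488.3 (feasible in tier 1): TC = 57,400×$42.50 + (57,400/1488.3)×246 + (1488.3/2)×0.30×$42.50 = $2,458,475.52.
EOQ at $36.62 = 1603.3 < 2300, so use break Q=2300: TC = 57,400×$36.62 + (57,400/2300.0)×246 + (2300.0/2)×0.30×$36.62 = $2,120,761.20.
EOQ at $33.70 = 1671.3 < 2700, so use break Q=2700: TC = 57,400×$33.70 + (57,400/2700.0)×246 + (2700.0/2)×0.30×$33.70 = $1,953,258.28.
Lowest total cost among the candidates is at Q = 2700.0.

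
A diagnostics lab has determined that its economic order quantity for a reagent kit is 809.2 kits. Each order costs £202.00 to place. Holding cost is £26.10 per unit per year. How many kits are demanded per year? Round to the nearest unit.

Squaring Q* = √(2DS/H) gives Q*² = 2DS/H.
From Q* = √(2DS/H): D = Q*²H / (2S) = 809.2² × 26.1 / (2 × 202) = 42302.973.

D ≈ 42,303 kits per year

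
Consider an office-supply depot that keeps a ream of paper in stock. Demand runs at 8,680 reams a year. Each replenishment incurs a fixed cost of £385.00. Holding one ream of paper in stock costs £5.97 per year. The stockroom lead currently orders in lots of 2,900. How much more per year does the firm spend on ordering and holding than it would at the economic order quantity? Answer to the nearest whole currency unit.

Extra cost ≈ £3,492 per year

EOQ = √(2DS/H) = √(2 × 8,680 × 385 / 5.97) ≈ 1058.08.
Cost at Q* = (D/Q*)S + (Q*/2)H = √(2DSH) ≈ £6,316.73.
Cost at Q = 2,900: (8,680/2,900)×385 + (2,900/2)×5.97 = £1,152.34 + £8,656.50 = £9,808.84.
Excess = £9,808.84 − £6,316.73 = £3,492.11.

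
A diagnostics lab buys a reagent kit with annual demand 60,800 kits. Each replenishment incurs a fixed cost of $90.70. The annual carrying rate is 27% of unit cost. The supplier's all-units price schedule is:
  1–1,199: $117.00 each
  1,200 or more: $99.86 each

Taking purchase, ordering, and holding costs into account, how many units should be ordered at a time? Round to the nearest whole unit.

Q* ≈ 1,200 kits

Holding cost per unit per year at price C is H = 0.27·C.
Evaluate total cost at each tier's feasible EOQ or, if the EOQ is below the tier, at the tier's minimum quantity.
EOQ at $117.00 = 590.9 (feasible in tier 1): TC = 60,800×$117.00 + (60,800/590.9)×90.7 + (590.9/2)×0.27×$117.00 = $7,132,265.74.
EOQ at $99.86 = 639.6 < 1200, so use break Q=1200: TC = 60,800×$99.86 + (60,800/1200.0)×90.7 + (1200.0/2)×0.27×$99.86 = $6,092,260.79.
Lowest total cost is $6,092,260.79 at Q = 1200.0.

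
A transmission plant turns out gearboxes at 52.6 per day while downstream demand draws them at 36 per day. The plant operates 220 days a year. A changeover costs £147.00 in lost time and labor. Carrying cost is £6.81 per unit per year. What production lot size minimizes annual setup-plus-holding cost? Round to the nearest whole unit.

Q* ≈ 1,041 gearboxes

Annual demand D = 36 × 220 = 7,920.
Production build-up factor (1 − d/p) = 1 − 36/52.6 = 0.3156.
Q* = √(2DS / (H(1 − d/p))) = √(2 × 7,920 × 147 / (6.81 × 0.3156)).
= √(2,328,480 / 2.1492) ≈ 1040.882.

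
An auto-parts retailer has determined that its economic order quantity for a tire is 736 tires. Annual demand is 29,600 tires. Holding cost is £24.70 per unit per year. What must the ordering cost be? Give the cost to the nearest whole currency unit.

Squaring Q* = √(2DS/H) gives Q*² = 2DS/H.
From Q* = √(2DS/H): S = Q*²H / (2D) = 736² × 24.7 / (2 × 29,600) = 226.0117.

S ≈ £226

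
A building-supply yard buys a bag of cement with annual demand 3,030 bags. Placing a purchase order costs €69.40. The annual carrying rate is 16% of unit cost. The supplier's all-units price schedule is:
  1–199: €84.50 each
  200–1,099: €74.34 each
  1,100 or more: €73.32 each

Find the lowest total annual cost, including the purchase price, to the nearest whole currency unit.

Holding cost per unit per year at price C is H = 0.16·C.
For each price level, check whether its EOQ is feasible; otherwise the best quantity at that price is the breakpoint.
EOQ at €84.50 = 176.4 (feasible in tier 1): TC = 3,030×€84.50 + (3,030/176.4)×69.4 + (176.4/2)×0.16×€84.50 = €258,419.54.
EOQ at €74.34 = 188.0 < 200, so use break Q=200: TC = 3,030×€74.34 + (3,030/200.0)×69.4 + (200.0/2)×0.16×€74.34 = €227,491.05.
EOQ at €73.32 = 189.3 < 1100, so use break Q=1100: TC = 3,030×€73.32 + (3,030/1100.0)×69.4 + (1100.0/2)×0.16×€73.32 = €228,802.93.
Lowest total cost among the candidates is at Q = 200.0.

TC* ≈ €227,491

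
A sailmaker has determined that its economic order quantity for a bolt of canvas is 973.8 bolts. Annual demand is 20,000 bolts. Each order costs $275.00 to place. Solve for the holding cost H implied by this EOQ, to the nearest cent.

The basic EOQ model gives Q* = √(2DS/H); rearrange for the unknown.
From Q* = √(2DS/H): H = 2DS / Q*² = 2 × 20,000 × 275 / 973.8² = 11.5999.

H ≈ $11.60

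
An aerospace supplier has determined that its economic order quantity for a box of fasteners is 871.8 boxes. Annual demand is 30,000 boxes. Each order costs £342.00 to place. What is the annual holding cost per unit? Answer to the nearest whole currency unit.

H ≈ £27

The basic EOQ model gives Q* = √(2DS/H); rearrange for the unknown.
From Q* = √(2DS/H): H = 2DS / Q*² = 2 × 30,000 × 342 / 871.8² = 26.9987.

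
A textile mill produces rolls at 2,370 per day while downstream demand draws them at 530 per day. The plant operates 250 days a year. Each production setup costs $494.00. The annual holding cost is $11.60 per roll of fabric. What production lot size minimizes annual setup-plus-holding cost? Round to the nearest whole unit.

Q* ≈ 3,813 rolls

Annual demand D = 530 × 250 = 132,500.
Production build-up factor (1 − d/p) = 1 − 530/2,370 = 0.7764.
Q* = √(2DS / (H(1 − d/p))) = √(2 × 132,500 × 494 / (11.6 × 0.7764)).
= √(130,910,000 / 9.0059) ≈ 3812.613.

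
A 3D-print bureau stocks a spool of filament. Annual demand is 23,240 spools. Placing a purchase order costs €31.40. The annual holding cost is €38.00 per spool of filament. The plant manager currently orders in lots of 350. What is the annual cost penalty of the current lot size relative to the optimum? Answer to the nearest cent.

EOQ = √(2DS/H) = √(2 × 23,240 × 31.4 / 38) ≈ 195.98.
Cost at Q* = (D/Q*)S + (Q*/2)H = √(2DSH) ≈ €7,447.14.
Cost at Q = 350: (23,240/350)×31.4 + (350/2)×38 = €2,084.96 + €6,650.00 = €8,734.96.
Excess = €8,734.96 − €7,447.14 = €1,287.82.

Extra cost ≈ €1,287.82 per year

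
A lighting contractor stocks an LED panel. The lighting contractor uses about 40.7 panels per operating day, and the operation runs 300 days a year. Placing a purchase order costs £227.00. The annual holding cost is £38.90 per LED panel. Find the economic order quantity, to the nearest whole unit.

Q* ≈ 377 panels

Annual demand D = 40.7 × 300 = 12,210.
EOQ = √(2DS / H) = √(2 × 12,210 × 227 / 38.9).
= √(5,543,340 / 38.9) = √142,502.3136 ≈ 377.495.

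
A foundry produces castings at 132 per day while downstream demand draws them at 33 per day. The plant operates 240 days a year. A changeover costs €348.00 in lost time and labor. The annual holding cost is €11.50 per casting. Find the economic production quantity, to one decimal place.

Annual demand D = 33 × 240 = 7,920.
Production build-up factor (1 − d/p) = 1 − 33/132 = 0.7500.
Q* = √(2DS / (H(1 − d/p))) = √(2 × 7,920 × 348 / (11.5 × 0.7500)).
= √(5,512,320 / 8.625) ≈ 799.443.

Q* ≈ 799.4 castings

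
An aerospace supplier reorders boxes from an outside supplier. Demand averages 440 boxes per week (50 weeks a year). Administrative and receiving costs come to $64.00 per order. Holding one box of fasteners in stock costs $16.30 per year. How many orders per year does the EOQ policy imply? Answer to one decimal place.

Annual demand D = 440 × 50 = 22,000.
EOQ = √(2DS/H) = √(2 × 22,000 × 64 / 16.3) ≈ 415.64.
Orders per year = D / Q* = 22,000 / 415.64 ≈ 52.930.

N ≈ 52.9 orders per year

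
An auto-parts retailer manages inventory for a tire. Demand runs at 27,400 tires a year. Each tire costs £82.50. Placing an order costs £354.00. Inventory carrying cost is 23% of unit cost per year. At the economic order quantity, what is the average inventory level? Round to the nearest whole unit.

Average inventory ≈ 506 tires

Holding cost H = 0.23 × £82.50 = £18.9750 per unit per year.
Q* = √(2DS/H) = √(2 × 27,400 × 354 / 18.975) ≈ 1011.12.
Average inventory = Q*/2 ≈ 1011.12 / 2 = 505.558.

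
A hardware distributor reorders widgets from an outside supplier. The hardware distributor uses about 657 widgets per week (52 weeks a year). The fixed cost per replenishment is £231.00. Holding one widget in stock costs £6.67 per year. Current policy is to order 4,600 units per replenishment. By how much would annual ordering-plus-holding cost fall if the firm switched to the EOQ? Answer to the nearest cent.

Annual demand D = 657 × 52 = 34,164.
EOQ = √(2DS/H) = √(2 × 34,164 × 231 / 6.67) ≈ 1538.30.
Cost at Q* = (D/Q*)S + (Q*/2)H = √(2DSH) ≈ £10,260.49.
Cost at Q = 4,600: (34,164/4,600)×231 + (4,600/2)×6.67 = £1,715.63 + £15,341.00 = £17,056.63.
Excess = £17,056.63 − £10,260.49 = £6,796.13.

Extra cost ≈ £6,796.13 per year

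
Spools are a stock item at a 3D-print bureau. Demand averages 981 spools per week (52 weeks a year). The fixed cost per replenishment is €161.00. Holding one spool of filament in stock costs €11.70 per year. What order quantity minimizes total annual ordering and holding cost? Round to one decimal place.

Annual demand D = 981 × 52 = 51,012.
EOQ = √(2DS / H) = √(2 × 51,012 × 161 / 11.7).
= √(16,425,864 / 11.7) = √1,403,920 ≈ 1184.871.

Q* ≈ 1,184.9 spools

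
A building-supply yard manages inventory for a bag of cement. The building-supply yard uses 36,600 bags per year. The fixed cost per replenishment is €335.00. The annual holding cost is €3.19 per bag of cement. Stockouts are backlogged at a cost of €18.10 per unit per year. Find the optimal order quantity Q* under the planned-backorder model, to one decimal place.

Q* ≈ 3,007.0 bags

With planned backorders, Q* = √(2DS/H) · √((H+B)/B).
√(2DS/H) = √(2 × 36,600 × 335 / 3.19) = 2772.571.
√((H+B)/B) = √((3.19+18.1)/18.1) = 1.0845.
Q* ≈ 3006.984.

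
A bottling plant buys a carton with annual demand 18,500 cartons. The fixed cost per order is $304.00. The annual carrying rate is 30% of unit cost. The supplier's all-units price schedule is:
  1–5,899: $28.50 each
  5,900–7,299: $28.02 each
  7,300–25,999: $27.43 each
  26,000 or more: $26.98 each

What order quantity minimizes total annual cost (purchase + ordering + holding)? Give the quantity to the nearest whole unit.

Holding cost per unit per year at price C is H = 0.30·C.
Evaluate total cost at each tier's feasible EOQ or, if the EOQ is below the tier, at the tier's minimum quantity.
EOQ at $28.50 = 1147.0 (feasible in tier 1): TC = 18,500×$28.50 + (18,500/1147.0)×304 + (1147.0/2)×0.30×$28.50 = $537,056.65.
EOQ at $28.02 = 1156.8 < 5900, so use break Q=5900: TC = 18,500×$28.02 + (18,500/5900.0)×304 + (5900.0/2)×0.30×$28.02 = $544,120.92.
EOQ at $27.43 = 1169.1 < 7300, so use break Q=7300: TC = 18,500×$27.43 + (18,500/7300.0)×304 + (7300.0/2)×0.30×$27.43 = $538,261.26.
EOQ at $26.98 = 1178.8 < 26000, so use break Q=26000: TC = 18,500×$26.98 + (18,500/26000.0)×304 + (26000.0/2)×0.30×$26.98 = $604,568.31.
Lowest total cost is $537,056.65 at Q = 1147.0.

Q* ≈ 1,147 cartons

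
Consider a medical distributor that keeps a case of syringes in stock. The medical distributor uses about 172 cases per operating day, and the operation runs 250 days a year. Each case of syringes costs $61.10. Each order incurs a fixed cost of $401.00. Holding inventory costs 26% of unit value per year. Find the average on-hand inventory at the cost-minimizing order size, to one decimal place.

Annual demand D = 172 × 250 = 43,000.
Holding cost H = 0.26 × $61.10 = $15.8860 per unit per year.
Q* = √(2DS/H) = √(2 × 43,000 × 401 / 15.886) ≈ 1473.38.
Average inventory = Q*/2 ≈ 1473.38 / 2 = 736.689.

Average inventory ≈ 736.7 cases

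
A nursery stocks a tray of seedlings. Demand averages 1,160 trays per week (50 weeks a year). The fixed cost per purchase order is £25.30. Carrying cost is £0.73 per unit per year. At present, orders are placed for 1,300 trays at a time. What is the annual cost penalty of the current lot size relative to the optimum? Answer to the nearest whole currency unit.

Extra cost ≈ £140 per year

Annual demand D = 1,160 × 50 = 58,000.
EOQ = √(2DS/H) = √(2 × 58,000 × 25.3 / 0.73) ≈ 2005.06.
Cost at Q* = (D/Q*)S + (Q*/2)H = √(2DSH) ≈ £1,463.70.
Cost at Q = 1,300: (58,000/1,300)×25.3 + (1,300/2)×0.73 = £1,128.77 + £474.50 = £1,603.27.
Excess = £1,603.27 − £1,463.70 = £139.57.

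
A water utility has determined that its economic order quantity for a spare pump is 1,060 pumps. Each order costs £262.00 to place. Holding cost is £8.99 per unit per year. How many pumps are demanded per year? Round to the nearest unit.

Invert the EOQ relation Q*² = 2DS/H.
From Q* = √(2DS/H): D = Q*²H / (2S) = 1,060² × 8.99 / (2 × 262) = 19277.031.

D ≈ 19,277 pumps per year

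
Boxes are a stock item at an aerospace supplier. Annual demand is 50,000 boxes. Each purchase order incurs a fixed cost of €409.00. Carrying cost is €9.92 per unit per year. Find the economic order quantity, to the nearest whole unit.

EOQ = √(2DS / H) = √(2 × 50,000 × 409 / 9.92).
= √(40,900,000 / 9.92) = √4,122,983.871 ≈ 2030.513.

Q* ≈ 2,031 boxes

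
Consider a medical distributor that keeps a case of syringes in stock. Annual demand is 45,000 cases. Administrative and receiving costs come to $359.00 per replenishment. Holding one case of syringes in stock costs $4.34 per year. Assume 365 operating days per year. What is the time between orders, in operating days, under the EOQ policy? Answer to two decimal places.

Q* = √(2DS/H) = √(2 × 45,000 × 359 / 4.34) ≈ 2728.50.
Cycle time = Q*/D × 365 = 2728.50 / 45,000 × 365 ≈ 22.131 days.

T ≈ 22.13 days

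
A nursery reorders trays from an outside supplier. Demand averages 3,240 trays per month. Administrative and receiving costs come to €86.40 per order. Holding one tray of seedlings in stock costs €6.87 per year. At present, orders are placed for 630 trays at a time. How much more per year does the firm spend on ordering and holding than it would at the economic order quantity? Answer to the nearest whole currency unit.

Extra cost ≈ €702 per year

Annual demand D = 3,240 × 12 = 38,880.
EOQ = √(2DS/H) = √(2 × 38,880 × 86.4 / 6.87) ≈ 988.91.
Cost at Q* = (D/Q*)S + (Q*/2)H = √(2DSH) ≈ €6,793.81.
Cost at Q = 630: (38,880/630)×86.4 + (630/2)×6.87 = €5,332.11 + €2,164.05 = €7,496.16.
Excess = €7,496.16 − €6,793.81 = €702.35.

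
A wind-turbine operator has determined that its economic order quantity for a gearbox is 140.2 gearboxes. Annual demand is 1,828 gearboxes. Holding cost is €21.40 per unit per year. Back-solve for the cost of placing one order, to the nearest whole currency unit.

The basic EOQ model gives Q* = √(2DS/H); rearrange for the unknown.
From Q* = √(2DS/H): S = Q*²H / (2D) = 140.2² × 21.4 / (2 × 1,828) = 115.0545.

S ≈ €115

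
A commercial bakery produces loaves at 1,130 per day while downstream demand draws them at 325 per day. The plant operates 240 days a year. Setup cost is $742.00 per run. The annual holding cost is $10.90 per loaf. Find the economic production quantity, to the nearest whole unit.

Q* ≈ 3,861 loaves

Annual demand D = 325 × 240 = 78,000.
Production build-up factor (1 − d/p) = 1 − 325/1,130 = 0.7124.
Q* = √(2DS / (H(1 − d/p))) = √(2 × 78,000 × 742 / (10.9 × 0.7124)).
= √(115,752,000 / 7.765) ≈ 3860.933.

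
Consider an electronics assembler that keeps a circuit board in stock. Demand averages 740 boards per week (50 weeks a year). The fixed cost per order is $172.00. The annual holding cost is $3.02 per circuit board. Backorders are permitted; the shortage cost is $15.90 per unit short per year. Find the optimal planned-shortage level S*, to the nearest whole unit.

Annual demand D = 740 × 50 = 37,000.
With planned backorders, Q* = √(2DS/H) · √((H+B)/B).
√(2DS/H) = √(2 × 37,000 × 172 / 3.02) = 2052.942.
√((H+B)/B) = √((3.02+15.9)/15.9) = 1.0908.
Q* ≈ 2239.436.
S* = Q* · H/(H+B) = 2239.436 × 3.02/18.92 ≈ 357.458.

S* ≈ 357 boards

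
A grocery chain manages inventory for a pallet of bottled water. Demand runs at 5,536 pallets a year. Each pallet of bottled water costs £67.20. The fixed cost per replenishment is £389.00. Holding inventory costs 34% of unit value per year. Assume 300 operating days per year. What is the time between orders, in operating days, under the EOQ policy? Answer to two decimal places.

Holding cost H = 0.34 × £67.20 = £22.8480 per unit per year.
EOQ = √(2DS/H) = √(2 × 5,536 × 389 / 22.848) ≈ 434.17.
Cycle time = Q*/D × 300 = 434.17 / 5,536 × 300 ≈ 23.528 days.

T ≈ 23.53 days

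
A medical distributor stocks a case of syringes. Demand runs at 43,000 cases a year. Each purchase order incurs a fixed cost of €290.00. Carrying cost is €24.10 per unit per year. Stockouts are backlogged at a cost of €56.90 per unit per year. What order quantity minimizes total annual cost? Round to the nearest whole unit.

Q* ≈ 1,214 cases

With planned backorders, Q* = √(2DS/H) · √((H+B)/B).
√(2DS/H) = √(2 × 43,000 × 290 / 24.1) = 1017.278.
√((H+B)/B) = √((24.1+56.9)/56.9) = 1.1931.
Q* ≈ 1213.741.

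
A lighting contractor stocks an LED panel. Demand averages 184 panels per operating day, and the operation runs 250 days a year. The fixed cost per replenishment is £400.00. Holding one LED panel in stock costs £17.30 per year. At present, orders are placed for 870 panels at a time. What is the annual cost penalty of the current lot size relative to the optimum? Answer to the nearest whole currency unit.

Annual demand D = 184 × 250 = 46,000.
EOQ = √(2DS/H) = √(2 × 46,000 × 400 / 17.3) ≈ 1458.48.
Cost at Q* = (D/Q*)S + (Q*/2)H = √(2DSH) ≈ £25,231.73.
Cost at Q = 870: (46,000/870)×400 + (870/2)×17.3 = £21,149.43 + £7,525.50 = £28,674.93.
Excess = £28,674.93 − £25,231.73 = £3,443.20.

Extra cost ≈ £3,443 per year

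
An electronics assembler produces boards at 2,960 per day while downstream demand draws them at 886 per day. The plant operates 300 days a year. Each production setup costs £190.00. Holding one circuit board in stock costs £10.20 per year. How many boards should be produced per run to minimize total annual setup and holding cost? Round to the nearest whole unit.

Q* ≈ 3,759 boards

Annual demand D = 886 × 300 = 265,800.
Production build-up factor (1 − d/p) = 1 − 886/2,960 = 0.7007.
Q* = √(2DS / (H(1 − d/p))) = √(2 × 265,800 × 190 / (10.2 × 0.7007)).
= √(101,004,000 / 7.1469) ≈ 3759.332.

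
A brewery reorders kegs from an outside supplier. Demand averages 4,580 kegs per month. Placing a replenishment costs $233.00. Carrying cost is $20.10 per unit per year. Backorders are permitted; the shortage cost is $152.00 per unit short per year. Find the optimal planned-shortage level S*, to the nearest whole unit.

Annual demand D = 4,580 × 12 = 54,960.
With planned backorders, Q* = √(2DS/H) · √((H+B)/B).
√(2DS/H) = √(2 × 54,960 × 233 / 20.1) = 1128.803.
√((H+B)/B) = √((20.1+152)/152) = 1.0641.
Q* ≈ 1201.121.
S* = Q* · H/(H+B) = 1201.121 × 20.1/172.1 ≈ 140.282.

S* ≈ 140 kegs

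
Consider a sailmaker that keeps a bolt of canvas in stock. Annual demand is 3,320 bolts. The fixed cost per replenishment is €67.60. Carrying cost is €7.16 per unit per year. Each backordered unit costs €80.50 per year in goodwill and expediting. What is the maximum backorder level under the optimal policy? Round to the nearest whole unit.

With planned backorders, Q* = √(2DS/H) · √((H+B)/B).
√(2DS/H) = √(2 × 3,320 × 67.6 / 7.16) = 250.381.
√((H+B)/B) = √((7.16+80.5)/80.5) = 1.0435.
Q* ≈ 261.278.
S* = Q* · H/(H+B) = 261.278 × 7.16/87.66 ≈ 21.341.

S* ≈ 21 bolts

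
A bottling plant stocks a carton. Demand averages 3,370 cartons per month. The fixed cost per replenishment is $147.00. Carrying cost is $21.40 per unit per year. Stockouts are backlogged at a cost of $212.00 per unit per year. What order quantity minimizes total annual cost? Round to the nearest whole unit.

Q* ≈ 782 cartons

Annual demand D = 3,370 × 12 = 40,440.
With planned backorders, Q* = √(2DS/H) · √((H+B)/B).
√(2DS/H) = √(2 × 40,440 × 147 / 21.4) = 745.371.
√((H+B)/B) = √((21.4+212)/212) = 1.0493.
Q* ≈ 782.087.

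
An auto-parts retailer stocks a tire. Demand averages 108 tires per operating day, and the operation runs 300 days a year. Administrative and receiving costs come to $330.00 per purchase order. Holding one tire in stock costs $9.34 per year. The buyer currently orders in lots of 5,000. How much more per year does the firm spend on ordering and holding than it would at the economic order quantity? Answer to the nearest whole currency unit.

Annual demand D = 108 × 300 = 32,400.
EOQ = √(2DS/H) = √(2 × 32,400 × 330 / 9.34) ≈ 1513.11.
Cost at Q* = (D/Q*)S + (Q*/2)H = √(2DSH) ≈ $14,132.46.
Cost at Q = 5,000: (32,400/5,000)×330 + (5,000/2)×9.34 = $2,138.40 + $23,350.00 = $25,488.40.
Excess = $25,488.40 − $14,132.46 = $11,355.94.

Extra cost ≈ $11,356 per year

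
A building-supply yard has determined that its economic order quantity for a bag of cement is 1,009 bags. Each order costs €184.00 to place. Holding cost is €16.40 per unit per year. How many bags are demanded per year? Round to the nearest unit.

Squaring Q* = √(2DS/H) gives Q*² = 2DS/H.
From Q* = √(2DS/H): D = Q*²H / (2S) = 1,009² × 16.4 / (2 × 184) = 45371.001.

D ≈ 45,371 bags per year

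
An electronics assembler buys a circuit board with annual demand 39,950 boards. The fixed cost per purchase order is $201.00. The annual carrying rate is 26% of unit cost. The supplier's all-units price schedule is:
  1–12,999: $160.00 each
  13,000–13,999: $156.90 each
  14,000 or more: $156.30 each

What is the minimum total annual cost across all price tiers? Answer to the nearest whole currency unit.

TC* ≈ $6,417,847

Holding cost per unit per year at price C is H = 0.26·C.
For each price level, check whether its EOQ is feasible; otherwise the best quantity at that price is the breakpoint.
EOQ at $160.00 = 621.3 (feasible in tier 1): TC = 39,950×$160.00 + (39,950/621.3)×201 + (621.3/2)×0.26×$160.00 = $6,417,847.47.
EOQ at $156.90 = 627.4 < 13000, so use break Q=13000: TC = 39,950×$156.90 + (39,950/13000.0)×201 + (13000.0/2)×0.26×$156.90 = $6,533,933.69.
EOQ at $156.30 = 628.6 < 14000, so use break Q=14000: TC = 39,950×$156.30 + (39,950/14000.0)×201 + (14000.0/2)×0.26×$156.30 = $6,529,224.57.
Lowest total cost among the candidates is at Q = 621.3.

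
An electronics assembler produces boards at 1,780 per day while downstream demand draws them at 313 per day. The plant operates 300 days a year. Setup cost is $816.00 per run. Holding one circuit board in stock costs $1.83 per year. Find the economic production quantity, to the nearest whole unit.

Q* ≈ 10,080 boards

Annual demand D = 313 × 300 = 93,900.
Production build-up factor (1 − d/p) = 1 − 313/1,780 = 0.8242.
Q* = √(2DS / (H(1 − d/p))) = √(2 × 93,900 × 816 / (1.83 × 0.8242)).
= √(153,244,800 / 1.5082) ≈ 10080.040.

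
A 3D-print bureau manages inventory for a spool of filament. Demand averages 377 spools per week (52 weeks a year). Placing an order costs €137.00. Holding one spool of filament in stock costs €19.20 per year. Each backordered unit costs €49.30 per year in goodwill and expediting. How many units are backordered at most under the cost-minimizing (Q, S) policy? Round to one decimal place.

Annual demand D = 377 × 52 = 19,604.
With planned backorders, Q* = √(2DS/H) · √((H+B)/B).
√(2DS/H) = √(2 × 19,604 × 137 / 19.2) = 528.929.
√((H+B)/B) = √((19.2+49.3)/49.3) = 1.1788.
Q* ≈ 623.475.
S* = Q* · H/(H+B) = 623.475 × 19.2/68.5 ≈ 174.755.

S* ≈ 174.8 spools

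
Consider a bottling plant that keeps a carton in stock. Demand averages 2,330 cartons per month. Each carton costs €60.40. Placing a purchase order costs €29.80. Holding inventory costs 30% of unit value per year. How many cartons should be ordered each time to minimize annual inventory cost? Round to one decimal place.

Annual demand D = 2,330 × 12 = 27,960.
Holding cost H = 0.30 × €60.40 = €18.1200 per unit per year.
EOQ = √(2DS / H) = √(2 × 27,960 × 29.8 / 18.12).
= √(1,666,416 / 18.12) = √91,965.5629 ≈ 303.258.

Q* ≈ 303.3 cartons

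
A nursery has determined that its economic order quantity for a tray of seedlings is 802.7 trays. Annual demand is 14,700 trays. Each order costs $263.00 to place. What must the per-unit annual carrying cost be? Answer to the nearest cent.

H ≈ $12.00

Invert the EOQ relation Q*² = 2DS/H.
From Q* = √(2DS/H): H = 2DS / Q*² = 2 × 14,700 × 263 / 802.7² = 12.0004.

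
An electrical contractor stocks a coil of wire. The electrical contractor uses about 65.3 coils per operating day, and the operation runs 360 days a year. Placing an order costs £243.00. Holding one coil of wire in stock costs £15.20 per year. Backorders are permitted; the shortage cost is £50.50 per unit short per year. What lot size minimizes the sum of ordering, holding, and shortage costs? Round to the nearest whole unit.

Q* ≈ 989 coils

Annual demand D = 65.3 × 360 = 23,508.
With planned backorders, Q* = √(2DS/H) · √((H+B)/B).
√(2DS/H) = √(2 × 23,508 × 243 / 15.2) = 866.970.
√((H+B)/B) = √((15.2+50.5)/50.5) = 1.1406.
Q* ≈ 988.874.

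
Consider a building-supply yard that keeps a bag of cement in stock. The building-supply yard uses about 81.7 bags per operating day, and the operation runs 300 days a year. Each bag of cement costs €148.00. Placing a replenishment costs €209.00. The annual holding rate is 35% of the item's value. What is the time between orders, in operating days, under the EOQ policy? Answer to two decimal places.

T ≈ 5.44 days

Annual demand D = 81.7 × 300 = 24,510.
Holding cost H = 0.35 × €148.00 = €51.8000 per unit per year.
Q* = √(2DS/H) = √(2 × 24,510 × 209 / 51.8) ≈ 444.73.
Cycle time = Q*/D × 300 = 444.73 / 24,510 × 300 ≈ 5.443 days.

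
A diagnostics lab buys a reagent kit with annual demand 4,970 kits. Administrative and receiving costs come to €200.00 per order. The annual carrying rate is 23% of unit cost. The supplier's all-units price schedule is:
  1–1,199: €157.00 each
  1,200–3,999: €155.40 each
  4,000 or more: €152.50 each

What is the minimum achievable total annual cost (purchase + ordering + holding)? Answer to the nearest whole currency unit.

TC* ≈ €788,763

Holding cost per unit per year at price C is H = 0.23·C.
Evaluate total cost at each tier's feasible EOQ or, if the EOQ is below the tier, at the tier's minimum quantity.
EOQ at €157.00 = 234.6 (feasible in tier 1): TC = 4,970×€157.00 + (4,970/234.6)×200 + (234.6/2)×0.23×€157.00 = €788,762.70.
EOQ at €155.40 = 235.8 < 1200, so use break Q=1200: TC = 4,970×€155.40 + (4,970/1200.0)×200 + (1200.0/2)×0.23×€155.40 = €794,611.53.
EOQ at €152.50 = 238.1 < 4000, so use break Q=4000: TC = 4,970×€152.50 + (4,970/4000.0)×200 + (4000.0/2)×0.23×€152.50 = €828,323.50.
Lowest total cost among the candidates is at Q = 234.6.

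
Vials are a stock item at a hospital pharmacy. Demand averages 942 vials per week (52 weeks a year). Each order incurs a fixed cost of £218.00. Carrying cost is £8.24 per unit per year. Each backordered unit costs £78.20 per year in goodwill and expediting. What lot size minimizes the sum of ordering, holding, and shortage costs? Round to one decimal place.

Annual demand D = 942 × 52 = 48,984.
With planned backorders, Q* = √(2DS/H) · √((H+B)/B).
√(2DS/H) = √(2 × 48,984 × 218 / 8.24) = 1609.929.
√((H+B)/B) = √((8.24+78.2)/78.2) = 1.0514.
Q* ≈ 1692.625.

Q* ≈ 1,692.6 vials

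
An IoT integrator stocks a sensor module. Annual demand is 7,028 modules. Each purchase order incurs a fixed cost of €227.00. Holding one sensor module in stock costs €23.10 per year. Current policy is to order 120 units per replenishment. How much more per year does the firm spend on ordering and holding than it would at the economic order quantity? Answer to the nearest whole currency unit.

Extra cost ≈ €6,095 per year

EOQ = √(2DS/H) = √(2 × 7,028 × 227 / 23.1) ≈ 371.65.
Cost at Q* = (D/Q*)S + (Q*/2)H = √(2DSH) ≈ €8,585.19.
Cost at Q = 120: (7,028/120)×227 + (120/2)×23.1 = €13,294.63 + €1,386.00 = €14,680.63.
Excess = €14,680.63 − €8,585.19 = €6,095.45.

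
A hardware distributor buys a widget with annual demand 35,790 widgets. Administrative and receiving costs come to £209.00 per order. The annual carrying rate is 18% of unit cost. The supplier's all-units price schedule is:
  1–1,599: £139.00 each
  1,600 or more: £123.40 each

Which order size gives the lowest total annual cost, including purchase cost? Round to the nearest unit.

Holding cost per unit per year at price C is H = 0.18·C.
For each price level, check whether its EOQ is feasible; otherwise the best quantity at that price is the breakpoint.
EOQ at £139.00 = 773.3 (feasible in tier 1): TC = 35,790×£139.00 + (35,790/773.3)×209 + (773.3/2)×0.18×£139.00 = £4,994,156.96.
EOQ at £123.40 = 820.7 < 1600, so use break Q=1600: TC = 35,790×£123.40 + (35,790/1600.0)×209 + (1600.0/2)×0.18×£123.40 = £4,438,930.67.
Lowest total cost is £4,438,930.67 at Q = 1600.0.

Q* ≈ 1,600 widgets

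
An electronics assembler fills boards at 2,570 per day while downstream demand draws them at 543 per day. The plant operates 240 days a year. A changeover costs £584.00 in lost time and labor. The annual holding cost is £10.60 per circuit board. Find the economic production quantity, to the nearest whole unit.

Annual demand D = 543 × 240 = 130,320.
Production build-up factor (1 − d/p) = 1 − 543/2,570 = 0.7887.
Q* = √(2DS / (H(1 − d/p))) = √(2 × 130,320 × 584 / (10.6 × 0.7887)).
= √(152,213,760 / 8.3604) ≈ 4266.912.

Q* ≈ 4,267 boards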